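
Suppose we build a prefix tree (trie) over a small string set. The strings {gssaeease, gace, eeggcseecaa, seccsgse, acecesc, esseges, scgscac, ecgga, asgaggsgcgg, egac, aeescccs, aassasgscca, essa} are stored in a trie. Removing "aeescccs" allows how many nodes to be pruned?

7

Walk "aeescccs" from the leaf back toward the root, removing each node that no remaining word uses.
The suffix "eescccs" (7 nodes) is used only by "aeescccs"; the node for "a" still has the child "c", so pruning stops there.
Nodes removed: 7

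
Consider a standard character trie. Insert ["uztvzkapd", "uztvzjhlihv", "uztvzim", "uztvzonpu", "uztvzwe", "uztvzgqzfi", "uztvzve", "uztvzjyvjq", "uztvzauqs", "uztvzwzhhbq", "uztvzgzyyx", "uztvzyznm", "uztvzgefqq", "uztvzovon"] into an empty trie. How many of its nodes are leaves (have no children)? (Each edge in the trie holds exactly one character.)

14

Leaves are exactly the stored words that no other stored word extends.
Those words: "uztvzauqs", "uztvzgefqq", "uztvzgqzfi", "uztvzgzyyx", "uztvzim", "uztvzjhlihv", "uztvzjyvjq", "uztvzkapd", "uztvzonpu", "uztvzovon", "uztvzve", "uztvzwe", "uztvzwzhhbq", "uztvzyznm"
Leaf count: 14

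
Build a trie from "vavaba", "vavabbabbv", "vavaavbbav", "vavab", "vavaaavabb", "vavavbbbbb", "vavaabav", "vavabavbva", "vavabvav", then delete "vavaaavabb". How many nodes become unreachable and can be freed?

5

Walk "vavaaavabb" from the leaf back toward the root, removing each node that no remaining word uses.
The suffix "avabb" (5 nodes) is used only by "vavaaavabb"; the node for "vavaa" still has the child "v", so pruning stops there.
Nodes removed: 5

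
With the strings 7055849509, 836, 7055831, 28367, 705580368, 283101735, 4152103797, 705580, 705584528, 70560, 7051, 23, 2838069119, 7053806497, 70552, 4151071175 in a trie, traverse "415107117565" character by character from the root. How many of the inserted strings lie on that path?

Traverse "415107117565" character by character; count nodes along the way that are marked as word ends.
Prefixes of the query that are stored words: "4151071175"
Count: 1

1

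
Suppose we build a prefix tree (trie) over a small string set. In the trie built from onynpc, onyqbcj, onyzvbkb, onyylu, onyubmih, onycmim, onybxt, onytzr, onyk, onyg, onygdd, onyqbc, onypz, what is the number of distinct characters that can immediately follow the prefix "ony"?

11

Walk "ony" from the root, arriving at one node.
Distinct next characters after "ony": b, c, g, k, n, p, q, t, u, y, z.
That node has 11 child edges.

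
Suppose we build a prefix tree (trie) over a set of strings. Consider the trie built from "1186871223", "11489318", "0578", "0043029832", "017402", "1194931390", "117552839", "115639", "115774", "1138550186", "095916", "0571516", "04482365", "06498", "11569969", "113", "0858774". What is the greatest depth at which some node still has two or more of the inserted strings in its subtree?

4

Equivalently: take the maximum, over all pairs, of their longest common prefix length.
"115639" and "11569969" agree on "1156" (4 characters) before diverging; nothing deeper is shared.
Longest shared-prefix length: 4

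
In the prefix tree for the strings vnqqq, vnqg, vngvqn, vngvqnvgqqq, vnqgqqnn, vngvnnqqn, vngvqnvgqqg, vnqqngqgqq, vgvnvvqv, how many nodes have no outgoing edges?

Leaves are exactly the stored words that no other stored word extends.
Those words: "vgvnvvqv", "vngvnnqqn", "vngvqnvgqqg", "vngvqnvgqqq", "vnqgqqnn", "vnqqngqgqq", "vnqqq"
Leaf count: 7

7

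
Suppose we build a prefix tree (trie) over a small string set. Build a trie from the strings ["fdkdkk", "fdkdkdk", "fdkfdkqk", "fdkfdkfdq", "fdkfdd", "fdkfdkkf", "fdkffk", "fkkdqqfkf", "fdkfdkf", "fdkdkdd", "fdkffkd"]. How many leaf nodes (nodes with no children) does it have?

9

A leaf is a node with no children — equivalently, the end of a word that is not a proper prefix of any other stored word.
Those words: "fdkdkdd", "fdkdkdk", "fdkdkk", "fdkfdd", "fdkfdkfdq", "fdkfdkkf", "fdkfdkqk", "fdkffkd", "fkkdqqfkf"
Leaf count: 9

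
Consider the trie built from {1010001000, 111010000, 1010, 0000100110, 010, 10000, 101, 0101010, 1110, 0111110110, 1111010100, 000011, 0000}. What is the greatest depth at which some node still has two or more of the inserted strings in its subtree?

5

Equivalently: take the maximum, over all pairs, of their longest common prefix length.
"0000100110" and "000011" agree on "00001" (5 characters) before diverging; nothing deeper is shared.
Longest shared-prefix length: 5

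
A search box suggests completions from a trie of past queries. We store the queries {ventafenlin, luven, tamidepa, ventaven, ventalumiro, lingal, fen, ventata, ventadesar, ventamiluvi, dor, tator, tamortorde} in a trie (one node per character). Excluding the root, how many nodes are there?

67

Count nodes per top-level branch (shared prefixes stored once):
  'd'-branch (dor): 3 nodes
  'f'-branch (fen): 3 nodes
  'l'-branch (lingal, luven): 10 nodes
  't'-branch (tamidepa, tamortorde, tator): 18 nodes
  'v'-branch (ventadesar, ventafenlin, ventalumiro, ventamiluvi, ventata, ventaven): 33 nodes
Sum: 67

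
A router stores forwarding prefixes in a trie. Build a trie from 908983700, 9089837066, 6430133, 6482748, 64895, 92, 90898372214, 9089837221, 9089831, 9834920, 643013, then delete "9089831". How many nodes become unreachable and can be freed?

1

A node on "9089831"'s path can go only if nothing else ends at it or branches off below it.
The suffix "1" (1 node) is used only by "9089831"; the node for "908983" still has the child "7", so pruning stops there.
Nodes removed: 1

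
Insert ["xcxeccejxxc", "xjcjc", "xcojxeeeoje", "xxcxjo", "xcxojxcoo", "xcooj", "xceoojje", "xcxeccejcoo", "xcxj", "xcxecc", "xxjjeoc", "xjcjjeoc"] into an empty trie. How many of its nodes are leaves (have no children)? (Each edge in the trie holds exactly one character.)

A leaf is a node with no children — equivalently, the end of a word that is not a proper prefix of any other stored word.
Those words: "xceoojje", "xcojxeeeoje", "xcooj", "xcxeccejcoo", "xcxeccejxxc", "xcxj", "xcxojxcoo", "xjcjc", "xjcjjeoc", "xxcxjo", "xxjjeoc"
Leaf count: 11

11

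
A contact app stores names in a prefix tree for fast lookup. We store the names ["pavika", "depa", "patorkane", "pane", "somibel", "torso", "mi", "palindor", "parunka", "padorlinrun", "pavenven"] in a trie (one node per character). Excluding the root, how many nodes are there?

Trace insertions, counting only characters that open a new branch:
  "pavika" → 6 new (p, a, v, i, k, a)
  "depa" → 4 new (d, e, p, a)
  "patorkane" → prefix "pa" already present; 7 new (t, o, r, k, a, n, e)
  "pane" → prefix "pa" already present; 2 new (n, e)
  "somibel" → 7 new (s, o, m, i, b, e, l)
  "torso" → 5 new (t, o, r, s, o)
  "mi" → 2 new (m, i)
  "palindor" → prefix "pa" already present; 6 new (l, i, n, d, o, r)
  "parunka" → prefix "pa" already present; 5 new (r, u, n, k, a)
  "padorlinrun" → prefix "pa" already present; 9 new (d, o, r, l, i, n, r, u, n)
  "pavenven" → prefix "pav" already present; 5 new (e, n, v, e, n)
Total nodes = 6 + 4 + 7 + 2 + 7 + 5 + 2 + 6 + 5 + 9 + 5 = 58

58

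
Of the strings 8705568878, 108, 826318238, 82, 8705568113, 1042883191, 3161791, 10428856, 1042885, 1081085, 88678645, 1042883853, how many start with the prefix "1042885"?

Walk to "1042885"; the words in its subtree are exactly those with that prefix.
Matches: "1042885", "10428856"
Count: 2

2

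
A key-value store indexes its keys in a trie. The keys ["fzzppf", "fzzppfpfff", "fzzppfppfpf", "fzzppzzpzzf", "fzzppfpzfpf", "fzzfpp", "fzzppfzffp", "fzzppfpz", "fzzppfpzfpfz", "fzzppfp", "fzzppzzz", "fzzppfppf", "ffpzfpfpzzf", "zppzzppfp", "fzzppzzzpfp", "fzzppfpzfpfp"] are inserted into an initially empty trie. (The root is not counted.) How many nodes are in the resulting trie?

56

For each word, the new-node count is its length minus the longest prefix already in the trie:
  "fzzppf" → 6 new (f, z, z, p, p, f)
  "fzzppfpfff" → prefix "fzzppf" already present; 4 new (p, f, f, f)
  "fzzppfppfpf" → prefix "fzzppfp" already present; 4 new (p, f, p, f)
  "fzzppzzpzzf" → prefix "fzzpp" already present; 6 new (z, z, p, z, z, f)
  "fzzppfpzfpf" → prefix "fzzppfp" already present; 4 new (z, f, p, f)
  "fzzfpp" → prefix "fzz" already present; 3 new (f, p, p)
  "fzzppfzffp" → prefix "fzzppf" already present; 4 new (z, f, f, p)
  "fzzppfpz" → prefix "fzzppfpz" already present; 0 new (none)
  "fzzppfpzfpfz" → prefix "fzzppfpzfpf" already present; 1 new (z)
  "fzzppfp" → prefix "fzzppfp" already present; 0 new (none)
  "fzzppzzz" → prefix "fzzppzz" already present; 1 new (z)
  "fzzppfppf" → prefix "fzzppfppf" already present; 0 new (none)
  "ffpzfpfpzzf" → prefix "f" already present; 10 new (f, p, z, f, p, f, p, z, z, f)
  "zppzzppfp" → 9 new (z, p, p, z, z, p, p, f, p)
  "fzzppzzzpfp" → prefix "fzzppzzz" already present; 3 new (p, f, p)
  "fzzppfpzfpfp" → prefix "fzzppfpzfpf" already present; 1 new (p)
Total nodes = 6 + 4 + 4 + 6 + 4 + 3 + 4 + 0 + 1 + 0 + 1 + 0 + 10 + 9 + 3 + 1 = 56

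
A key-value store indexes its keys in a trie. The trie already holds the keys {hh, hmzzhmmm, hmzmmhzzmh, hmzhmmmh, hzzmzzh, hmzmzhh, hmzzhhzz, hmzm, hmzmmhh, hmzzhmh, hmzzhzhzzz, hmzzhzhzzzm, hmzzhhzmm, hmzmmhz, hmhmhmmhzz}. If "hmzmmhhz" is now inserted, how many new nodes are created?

1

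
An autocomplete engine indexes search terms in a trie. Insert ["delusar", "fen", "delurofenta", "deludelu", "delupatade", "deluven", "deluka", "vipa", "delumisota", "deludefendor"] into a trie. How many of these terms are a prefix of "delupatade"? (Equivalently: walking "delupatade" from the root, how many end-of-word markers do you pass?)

1

Check each prefix of "delupatade" against the stored set — each match is an end-marker on the path.
Prefixes of the query that are stored words: "delupatade"
Count: 1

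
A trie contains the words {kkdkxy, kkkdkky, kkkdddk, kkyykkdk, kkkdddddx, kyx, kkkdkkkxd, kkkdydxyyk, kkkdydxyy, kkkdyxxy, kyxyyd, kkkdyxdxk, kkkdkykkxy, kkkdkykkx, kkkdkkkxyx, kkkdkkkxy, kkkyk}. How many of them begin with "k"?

Traverse to the node for "k", then collect every word in that subtree.
Matches: "kkdkxy", "kkkdddddx", "kkkdddk", "kkkdkkkxd", "kkkdkkkxy", "kkkdkkkxyx", "kkkdkky", "kkkdkykkx", "kkkdkykkxy", "kkkdydxyy", "kkkdydxyyk", "kkkdyxdxk", "kkkdyxxy", "kkkyk", "kkyykkdk", "kyx", "kyxyyd"
Count: 17

17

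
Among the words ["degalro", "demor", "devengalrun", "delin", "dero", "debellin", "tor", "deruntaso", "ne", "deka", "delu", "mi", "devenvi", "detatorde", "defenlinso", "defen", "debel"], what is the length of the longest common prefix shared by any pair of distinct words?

The deepest shared node is where two words last agree before diverging.
"debel" and "debellin" agree on "debel" (5 characters) before diverging; nothing deeper is shared.
Longest shared-prefix length: 5

5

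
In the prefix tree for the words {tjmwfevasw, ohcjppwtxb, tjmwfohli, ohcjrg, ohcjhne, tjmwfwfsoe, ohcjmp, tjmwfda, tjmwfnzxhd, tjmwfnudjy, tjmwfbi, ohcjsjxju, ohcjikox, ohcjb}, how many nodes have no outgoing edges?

14

A leaf is a node with no children — equivalently, the end of a word that is not a proper prefix of any other stored word.
Those words: "ohcjb", "ohcjhne", "ohcjikox", "ohcjmp", "ohcjppwtxb", "ohcjrg", "ohcjsjxju", "tjmwfbi", "tjmwfda", "tjmwfevasw", "tjmwfnudjy", "tjmwfnzxhd", "tjmwfohli", "tjmwfwfsoe"
Leaf count: 14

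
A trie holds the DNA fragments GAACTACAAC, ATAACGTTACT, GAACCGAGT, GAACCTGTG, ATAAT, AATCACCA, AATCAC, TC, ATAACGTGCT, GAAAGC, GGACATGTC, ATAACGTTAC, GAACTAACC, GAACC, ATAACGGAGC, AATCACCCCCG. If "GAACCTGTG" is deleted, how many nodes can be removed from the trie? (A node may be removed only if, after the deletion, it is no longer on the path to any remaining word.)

Walk "GAACCTGTG" from the leaf back toward the root, removing each node that no remaining word uses.
The suffix "TGTG" (4 nodes) is used only by "GAACCTGTG"; the node for "GAACC" still has the child "G", so pruning stops there.
Nodes removed: 4

4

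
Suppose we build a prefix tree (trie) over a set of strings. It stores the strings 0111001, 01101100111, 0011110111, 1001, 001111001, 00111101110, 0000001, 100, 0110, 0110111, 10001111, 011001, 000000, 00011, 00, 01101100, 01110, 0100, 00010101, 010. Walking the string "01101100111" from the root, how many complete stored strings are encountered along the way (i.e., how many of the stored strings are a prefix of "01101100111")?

3

Check each prefix of "01101100111" against the stored set — each match is an end-marker on the path.
Prefixes of the query that are stored words: "0110", "01101100", "01101100111"
Count: 3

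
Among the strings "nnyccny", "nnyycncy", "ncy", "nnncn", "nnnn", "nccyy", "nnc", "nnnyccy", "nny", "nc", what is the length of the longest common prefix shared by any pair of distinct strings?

Look for the deepest trie node that still has at least two words in its subtree.
e.g. "nnncn" and "nnnn" share the prefix "nnn" of length 3; no pair shares a longer one.
Longest shared-prefix length: 3

3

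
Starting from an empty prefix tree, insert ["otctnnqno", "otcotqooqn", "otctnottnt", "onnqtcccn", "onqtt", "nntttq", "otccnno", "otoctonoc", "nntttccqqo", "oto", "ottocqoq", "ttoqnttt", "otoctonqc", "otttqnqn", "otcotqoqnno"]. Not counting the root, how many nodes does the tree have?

79

For each word, the new-node count is its length minus the longest prefix already in the trie:
  "otctnnqno" → 9 new (o, t, c, t, n, n, q, n, o)
  "otcotqooqn" → prefix "otc" already present; 7 new (o, t, q, o, o, q, n)
  "otctnottnt" → prefix "otctn" already present; 5 new (o, t, t, n, t)
  "onnqtcccn" → prefix "o" already present; 8 new (n, n, q, t, c, c, c, n)
  "onqtt" → prefix "on" already present; 3 new (q, t, t)
  "nntttq" → 6 new (n, n, t, t, t, q)
  "otccnno" → prefix "otc" already present; 4 new (c, n, n, o)
  "otoctonoc" → prefix "ot" already present; 7 new (o, c, t, o, n, o, c)
  "nntttccqqo" → prefix "nnttt" already present; 5 new (c, c, q, q, o)
  "oto" → prefix "oto" already present; 0 new (none)
  "ottocqoq" → prefix "ot" already present; 6 new (t, o, c, q, o, q)
  "ttoqnttt" → 8 new (t, t, o, q, n, t, t, t)
  "otoctonqc" → prefix "otocton" already present; 2 new (q, c)
  "otttqnqn" → prefix "ott" already present; 5 new (t, q, n, q, n)
  "otcotqoqnno" → prefix "otcotqo" already present; 4 new (q, n, n, o)
Total nodes = 9 + 7 + 5 + 8 + 3 + 6 + 4 + 7 + 5 + 0 + 6 + 8 + 2 + 5 + 4 = 79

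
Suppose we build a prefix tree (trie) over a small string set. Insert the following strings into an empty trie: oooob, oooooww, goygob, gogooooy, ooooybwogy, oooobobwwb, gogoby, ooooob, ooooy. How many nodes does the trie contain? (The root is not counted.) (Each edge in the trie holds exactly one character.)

Count nodes per top-level branch (shared prefixes stored once):
  'g'-branch (gogoby, gogooooy, goygob): 14 nodes
  'o'-branch (oooob, oooobobwwb, ooooob, oooooww, ooooy, ooooybwogy): 20 nodes
Sum: 34

34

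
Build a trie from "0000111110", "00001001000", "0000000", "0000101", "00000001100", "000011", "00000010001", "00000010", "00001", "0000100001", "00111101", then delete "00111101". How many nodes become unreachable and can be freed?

6

Walk "00111101" from the leaf back toward the root, removing each node that no remaining word uses.
The suffix "111101" (6 nodes) is used only by "00111101"; the node for "00" still has the child "0", so pruning stops there.
Nodes removed: 6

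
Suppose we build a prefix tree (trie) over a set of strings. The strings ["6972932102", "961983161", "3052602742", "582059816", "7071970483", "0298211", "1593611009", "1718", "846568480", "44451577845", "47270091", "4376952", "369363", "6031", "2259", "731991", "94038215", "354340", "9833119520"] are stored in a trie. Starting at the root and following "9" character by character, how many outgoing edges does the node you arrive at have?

3

The children of the "9" node are the distinct next characters among strings starting with "9".
Distinct next characters after "9": 4, 6, 8.
That node has 3 child edges.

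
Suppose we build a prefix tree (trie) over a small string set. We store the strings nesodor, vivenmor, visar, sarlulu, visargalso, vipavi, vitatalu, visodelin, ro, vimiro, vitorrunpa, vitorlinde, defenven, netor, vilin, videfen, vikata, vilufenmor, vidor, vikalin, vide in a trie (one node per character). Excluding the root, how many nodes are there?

99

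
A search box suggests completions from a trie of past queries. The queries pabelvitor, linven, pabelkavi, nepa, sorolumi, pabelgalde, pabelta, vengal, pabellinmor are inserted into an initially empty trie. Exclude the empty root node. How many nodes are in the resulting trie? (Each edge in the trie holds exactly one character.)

51

For each word, the new-node count is its length minus the longest prefix already in the trie:
  "pabelvitor" → 10 new (p, a, b, e, l, v, i, t, o, r)
  "linven" → 6 new (l, i, n, v, e, n)
  "pabelkavi" → prefix "pabel" already present; 4 new (k, a, v, i)
  "nepa" → 4 new (n, e, p, a)
  "sorolumi" → 8 new (s, o, r, o, l, u, m, i)
  "pabelgalde" → prefix "pabel" already present; 5 new (g, a, l, d, e)
  "pabelta" → prefix "pabel" already present; 2 new (t, a)
  "vengal" → 6 new (v, e, n, g, a, l)
  "pabellinmor" → prefix "pabel" already present; 6 new (l, i, n, m, o, r)
Total nodes = 10 + 6 + 4 + 4 + 8 + 5 + 2 + 6 + 6 = 51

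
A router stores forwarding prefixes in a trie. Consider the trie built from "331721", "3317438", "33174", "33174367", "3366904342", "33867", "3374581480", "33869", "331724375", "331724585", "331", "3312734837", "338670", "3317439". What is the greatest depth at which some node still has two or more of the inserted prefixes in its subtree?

6

The deepest shared node is where two words last agree before diverging.
"331724375" and "331724585" agree on "331724" (6 characters) before diverging; nothing deeper is shared.
Longest shared-prefix length: 6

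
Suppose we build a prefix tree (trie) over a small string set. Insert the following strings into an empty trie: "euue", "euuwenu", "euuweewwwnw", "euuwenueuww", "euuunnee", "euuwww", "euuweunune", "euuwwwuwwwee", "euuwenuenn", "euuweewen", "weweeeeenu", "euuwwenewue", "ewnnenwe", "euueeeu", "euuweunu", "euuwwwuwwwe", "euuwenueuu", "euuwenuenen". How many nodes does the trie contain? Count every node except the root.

Count nodes per top-level branch (shared prefixes stored once):
  'e'-branch (euue, euueeeu, euuunnee, euuweewen, euuweewwwnw, euuwenu, euuwenuenen, euuwenuenn, euuwenueuu, euuwenueuww, euuweunu, euuweunune, euuwwenewue, euuwww, euuwwwuwwwe, euuwwwuwwwee, ewnnenwe): 59 nodes
  'w'-branch (weweeeeenu): 10 nodes
Sum: 69

69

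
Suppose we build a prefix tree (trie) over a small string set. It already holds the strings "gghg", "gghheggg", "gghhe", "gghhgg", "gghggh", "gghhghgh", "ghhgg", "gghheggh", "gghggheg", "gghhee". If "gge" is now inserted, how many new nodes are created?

1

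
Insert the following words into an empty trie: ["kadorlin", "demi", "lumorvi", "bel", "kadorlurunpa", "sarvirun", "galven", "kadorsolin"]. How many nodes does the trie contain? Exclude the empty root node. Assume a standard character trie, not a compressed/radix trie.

Insert word by word; a character creates a node only if that edge doesn't already exist:
  "kadorlin" → 8 new (k, a, d, o, r, l, i, n)
  "demi" → 4 new (d, e, m, i)
  "lumorvi" → 7 new (l, u, m, o, r, v, i)
  "bel" → 3 new (b, e, l)
  "kadorlurunpa" → prefix "kadorl" already present; 6 new (u, r, u, n, p, a)
  "sarvirun" → 8 new (s, a, r, v, i, r, u, n)
  "galven" → 6 new (g, a, l, v, e, n)
  "kadorsolin" → prefix "kador" already present; 5 new (s, o, l, i, n)
Total nodes = 8 + 4 + 7 + 3 + 6 + 8 + 6 + 5 = 47

47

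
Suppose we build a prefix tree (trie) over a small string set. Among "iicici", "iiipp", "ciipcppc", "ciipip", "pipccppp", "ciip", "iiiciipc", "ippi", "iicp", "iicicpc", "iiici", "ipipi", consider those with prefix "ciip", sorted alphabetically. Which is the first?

Filter for "ciip…" and sort: "ciip", "ciipcppc", "ciipip"
The 1st is ciip.

ciip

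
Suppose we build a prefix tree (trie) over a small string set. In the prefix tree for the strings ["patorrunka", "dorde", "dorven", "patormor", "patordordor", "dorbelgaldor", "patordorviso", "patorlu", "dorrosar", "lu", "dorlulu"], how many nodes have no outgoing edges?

11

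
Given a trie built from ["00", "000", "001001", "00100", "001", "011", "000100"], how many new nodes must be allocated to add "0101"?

Walking "0101" from the root, the first 2 characters ("01") follow existing edges; "0" is the first miss.
So 4 − 2 = 2 new nodes.

2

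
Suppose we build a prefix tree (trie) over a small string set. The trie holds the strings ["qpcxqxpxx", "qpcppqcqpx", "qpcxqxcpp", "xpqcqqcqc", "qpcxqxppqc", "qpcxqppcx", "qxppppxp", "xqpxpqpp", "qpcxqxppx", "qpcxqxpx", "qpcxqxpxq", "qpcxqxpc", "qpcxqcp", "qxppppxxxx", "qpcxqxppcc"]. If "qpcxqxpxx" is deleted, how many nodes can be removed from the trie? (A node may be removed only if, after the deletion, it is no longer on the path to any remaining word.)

1

A node on "qpcxqxpxx"'s path can go only if nothing else ends at it or branches off below it.
The suffix "x" (1 node) is used only by "qpcxqxpxx"; the node for "qpcxqxpx" still has the child "q", so pruning stops there.
Nodes removed: 1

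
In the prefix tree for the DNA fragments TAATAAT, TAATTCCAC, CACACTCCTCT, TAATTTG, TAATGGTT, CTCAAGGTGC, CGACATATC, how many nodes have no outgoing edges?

A leaf is a node with no children — equivalently, the end of a word that is not a proper prefix of any other stored word.
Those words: "CACACTCCTCT", "CGACATATC", "CTCAAGGTGC", "TAATAAT", "TAATGGTT", "TAATTCCAC", "TAATTTG"
Leaf count: 7

7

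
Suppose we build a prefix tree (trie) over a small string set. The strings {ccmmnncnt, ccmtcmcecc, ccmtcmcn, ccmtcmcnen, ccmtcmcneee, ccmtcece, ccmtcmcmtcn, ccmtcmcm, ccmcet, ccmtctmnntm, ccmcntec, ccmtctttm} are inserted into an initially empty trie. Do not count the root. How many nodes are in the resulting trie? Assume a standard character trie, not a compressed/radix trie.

For each word, the new-node count is its length minus the longest prefix already in the trie:
  "ccmmnncnt" → 9 new (c, c, m, m, n, n, c, n, t)
  "ccmtcmcecc" → prefix "ccm" already present; 7 new (t, c, m, c, e, c, c)
  "ccmtcmcn" → prefix "ccmtcmc" already present; 1 new (n)
  "ccmtcmcnen" → prefix "ccmtcmcn" already present; 2 new (e, n)
  "ccmtcmcneee" → prefix "ccmtcmcne" already present; 2 new (e, e)
  "ccmtcece" → prefix "ccmtc" already present; 3 new (e, c, e)
  "ccmtcmcmtcn" → prefix "ccmtcmc" already present; 4 new (m, t, c, n)
  "ccmtcmcm" → prefix "ccmtcmcm" already present; 0 new (none)
  "ccmcet" → prefix "ccm" already present; 3 new (c, e, t)
  "ccmtctmnntm" → prefix "ccmtc" already present; 6 new (t, m, n, n, t, m)
  "ccmcntec" → prefix "ccmc" already present; 4 new (n, t, e, c)
  "ccmtctttm" → prefix "ccmtct" already present; 3 new (t, t, m)
Total nodes = 9 + 7 + 1 + 2 + 2 + 3 + 4 + 0 + 3 + 6 + 4 + 3 = 44

44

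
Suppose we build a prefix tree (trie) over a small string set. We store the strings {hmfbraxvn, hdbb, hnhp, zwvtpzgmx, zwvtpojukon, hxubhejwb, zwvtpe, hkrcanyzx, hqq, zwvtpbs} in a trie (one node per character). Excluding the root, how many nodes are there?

51

Insert word by word; a character creates a node only if that edge doesn't already exist:
  "hmfbraxvn" → 9 new (h, m, f, b, r, a, x, v, n)
  "hdbb" → prefix "h" already present; 3 new (d, b, b)
  "hnhp" → prefix "h" already present; 3 new (n, h, p)
  "zwvtpzgmx" → 9 new (z, w, v, t, p, z, g, m, x)
  "zwvtpojukon" → prefix "zwvtp" already present; 6 new (o, j, u, k, o, n)
  "hxubhejwb" → prefix "h" already present; 8 new (x, u, b, h, e, j, w, b)
  "zwvtpe" → prefix "zwvtp" already present; 1 new (e)
  "hkrcanyzx" → prefix "h" already present; 8 new (k, r, c, a, n, y, z, x)
  "hqq" → prefix "h" already present; 2 new (q, q)
  "zwvtpbs" → prefix "zwvtp" already present; 2 new (b, s)
Total nodes = 9 + 3 + 3 + 9 + 6 + 8 + 1 + 8 + 2 + 2 = 51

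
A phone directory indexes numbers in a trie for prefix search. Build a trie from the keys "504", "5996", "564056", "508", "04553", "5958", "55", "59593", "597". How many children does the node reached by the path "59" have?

3

Follow the path "59" to its node, then look at its outgoing edges.
Characters that immediately follow "59" among the stored strings: {5, 7, 9}.
That node has 3 child edges.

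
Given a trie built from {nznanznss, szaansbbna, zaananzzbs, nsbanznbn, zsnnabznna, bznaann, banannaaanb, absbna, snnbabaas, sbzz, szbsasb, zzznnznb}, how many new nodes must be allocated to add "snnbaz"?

The longest prefix of "snnbaz" already in the trie is "snnba" (length 5).
So 6 − 5 = 1 new nodes.

1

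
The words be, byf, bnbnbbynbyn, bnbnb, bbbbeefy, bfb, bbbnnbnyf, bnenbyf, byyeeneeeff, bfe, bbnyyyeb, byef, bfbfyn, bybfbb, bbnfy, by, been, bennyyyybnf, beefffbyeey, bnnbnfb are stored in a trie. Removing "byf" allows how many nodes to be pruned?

1

A node on "byf"'s path can go only if nothing else ends at it or branches off below it.
The suffix "f" (1 node) is used only by "byf"; the node for "by" still has the child "y", so pruning stops there.
Nodes removed: 1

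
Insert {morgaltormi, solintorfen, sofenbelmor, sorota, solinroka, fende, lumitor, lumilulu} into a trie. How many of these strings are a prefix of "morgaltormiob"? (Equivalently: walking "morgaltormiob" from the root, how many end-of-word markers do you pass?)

1

Walk "morgaltormiob" from the root; an end-of-word marker is hit whenever a stored word is a prefix of "morgaltormiob".
Prefixes of the query that are stored words: "morgaltormi"
Count: 1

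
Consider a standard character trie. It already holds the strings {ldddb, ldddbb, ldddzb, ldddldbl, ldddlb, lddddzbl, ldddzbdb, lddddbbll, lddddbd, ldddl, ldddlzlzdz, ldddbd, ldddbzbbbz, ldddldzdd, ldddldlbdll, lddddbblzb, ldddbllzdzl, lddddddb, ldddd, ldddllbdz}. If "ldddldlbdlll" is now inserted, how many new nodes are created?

1

The longest prefix of "ldddldlbdlll" already in the trie is "ldddldlbdll" (length 11).
So 12 − 11 = 1 new nodes.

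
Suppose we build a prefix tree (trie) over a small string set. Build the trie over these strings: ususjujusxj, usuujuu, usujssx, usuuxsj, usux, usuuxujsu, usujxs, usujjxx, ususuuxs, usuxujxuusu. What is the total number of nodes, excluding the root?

43

Count nodes per top-level branch (shared prefixes stored once):
  'u'-branch (usujjxx, usujssx, usujxs, ususjujusxj, ususuuxs, usuujuu, usuuxsj, usuuxujsu, usux, usuxujxuusu): 43 nodes
Sum: 43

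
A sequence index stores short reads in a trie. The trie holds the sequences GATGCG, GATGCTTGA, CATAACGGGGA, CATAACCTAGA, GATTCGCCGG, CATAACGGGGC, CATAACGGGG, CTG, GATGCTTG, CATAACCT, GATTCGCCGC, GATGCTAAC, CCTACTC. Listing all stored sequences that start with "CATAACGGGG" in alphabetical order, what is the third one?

CATAACGGGGC

Words with prefix "CATAACGGGG", in lexicographic order: "CATAACGGGG", "CATAACGGGGA", "CATAACGGGGC"
Position 3: CATAACGGGGC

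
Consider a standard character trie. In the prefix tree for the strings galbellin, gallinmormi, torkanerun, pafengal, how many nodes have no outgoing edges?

4

A leaf is a node with no children — equivalently, the end of a word that is not a proper prefix of any other stored word.
Those words: "galbellin", "gallinmormi", "pafengal", "torkanerun"
Leaf count: 4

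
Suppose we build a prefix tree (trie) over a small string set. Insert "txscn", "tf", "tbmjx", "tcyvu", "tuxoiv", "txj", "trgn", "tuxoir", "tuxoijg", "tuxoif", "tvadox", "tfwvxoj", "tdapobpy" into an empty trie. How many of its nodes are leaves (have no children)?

Leaves are exactly the stored words that no other stored word extends.
Those words: "tbmjx", "tcyvu", "tdapobpy", "tfwvxoj", "trgn", "tuxoif", "tuxoijg", "tuxoir", "tuxoiv", "tvadox", "txj", "txscn"
Leaf count: 12

12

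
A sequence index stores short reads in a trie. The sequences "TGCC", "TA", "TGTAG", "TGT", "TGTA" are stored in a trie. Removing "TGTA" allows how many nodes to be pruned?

A node on "TGTA"'s path can go only if nothing else ends at it or branches off below it.
Every node on "TGTA" is still needed (e.g. by "TGTAG"), so nothing is freed.
Nodes removed: 0

0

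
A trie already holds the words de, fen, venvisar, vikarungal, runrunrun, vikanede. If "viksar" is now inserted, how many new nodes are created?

The longest prefix of "viksar" already in the trie is "vik" (length 3).
Each of the 3 remaining characters creates one node.

3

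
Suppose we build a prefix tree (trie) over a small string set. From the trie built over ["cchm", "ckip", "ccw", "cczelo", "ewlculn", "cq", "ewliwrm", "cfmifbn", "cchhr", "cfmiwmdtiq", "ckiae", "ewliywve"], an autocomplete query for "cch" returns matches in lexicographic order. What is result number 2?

DFS of the "cch" subtree visits, in order: "cchhr", "cchm"
Position 2: cchm

cchm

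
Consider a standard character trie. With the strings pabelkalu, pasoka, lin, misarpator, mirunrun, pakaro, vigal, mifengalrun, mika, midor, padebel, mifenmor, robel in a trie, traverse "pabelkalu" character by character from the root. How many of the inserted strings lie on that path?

1

Check each prefix of "pabelkalu" against the stored set — each match is an end-marker on the path.
Prefixes of the query that are stored words: "pabelkalu"
Count: 1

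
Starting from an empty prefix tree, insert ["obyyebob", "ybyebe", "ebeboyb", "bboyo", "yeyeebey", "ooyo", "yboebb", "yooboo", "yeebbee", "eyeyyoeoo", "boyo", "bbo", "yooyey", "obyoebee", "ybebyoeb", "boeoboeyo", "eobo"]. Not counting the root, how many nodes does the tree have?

Count nodes per top-level branch (shared prefixes stored once):
  'b'-branch (bbo, bboyo, boeoboeyo, boyo): 15 nodes
  'e'-branch (ebeboyb, eobo, eyeyyoeoo): 18 nodes
  'o'-branch (obyoebee, obyyebob, ooyo): 16 nodes
  'y'-branch (ybebyoeb, yboebb, ybyebe, yeebbee, yeyeebey, yooboo, yooyey): 36 nodes
Sum: 85

85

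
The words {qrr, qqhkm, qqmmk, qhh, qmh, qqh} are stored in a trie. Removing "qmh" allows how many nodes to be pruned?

2

A node on "qmh"'s path can go only if nothing else ends at it or branches off below it.
The suffix "mh" (2 nodes) is used only by "qmh"; the node for "q" still has the child "r", so pruning stops there.
Nodes removed: 2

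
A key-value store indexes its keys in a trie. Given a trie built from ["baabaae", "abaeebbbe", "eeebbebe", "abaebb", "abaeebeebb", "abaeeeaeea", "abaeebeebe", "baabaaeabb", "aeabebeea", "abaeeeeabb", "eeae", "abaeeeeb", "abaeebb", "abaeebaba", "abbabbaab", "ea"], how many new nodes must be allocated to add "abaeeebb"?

Walking "abaeeebb" from the root, the first 6 characters ("abaeee") follow existing edges; "b" is the first miss.
So 8 − 6 = 2 new nodes.

2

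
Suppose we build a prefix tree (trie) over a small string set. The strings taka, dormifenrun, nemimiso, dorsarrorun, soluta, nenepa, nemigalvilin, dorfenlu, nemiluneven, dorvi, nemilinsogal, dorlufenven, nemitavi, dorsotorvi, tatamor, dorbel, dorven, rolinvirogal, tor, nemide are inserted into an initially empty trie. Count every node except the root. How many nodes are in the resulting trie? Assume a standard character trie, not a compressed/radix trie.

114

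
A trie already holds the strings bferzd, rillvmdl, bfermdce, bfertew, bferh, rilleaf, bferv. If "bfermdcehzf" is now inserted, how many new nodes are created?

3

"bfermdce" is already a path in the trie; the remaining "hzf" must be added.
New nodes needed: |"bfermdcehzf"| − 8 = 11 − 8 = 3.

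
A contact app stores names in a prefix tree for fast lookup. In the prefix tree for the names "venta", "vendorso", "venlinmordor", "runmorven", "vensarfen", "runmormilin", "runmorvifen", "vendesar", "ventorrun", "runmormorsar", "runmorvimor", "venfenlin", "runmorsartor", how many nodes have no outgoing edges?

A leaf is a node with no children — equivalently, the end of a word that is not a proper prefix of any other stored word.
Those words: "runmormilin", "runmormorsar", "runmorsartor", "runmorven", "runmorvifen", "runmorvimor", "vendesar", "vendorso", "venfenlin", "venlinmordor", "vensarfen", "venta", "ventorrun"
Leaf count: 13

13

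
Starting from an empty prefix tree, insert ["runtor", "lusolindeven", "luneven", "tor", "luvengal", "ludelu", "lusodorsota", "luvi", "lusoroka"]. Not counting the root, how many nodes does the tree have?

Insert word by word; a character creates a node only if that edge doesn't already exist:
  "runtor" → 6 new (r, u, n, t, o, r)
  "lusolindeven" → 12 new (l, u, s, o, l, i, n, d, e, v, e, n)
  "luneven" → prefix "lu" already present; 5 new (n, e, v, e, n)
  "tor" → 3 new (t, o, r)
  "luvengal" → prefix "lu" already present; 6 new (v, e, n, g, a, l)
  "ludelu" → prefix "lu" already present; 4 new (d, e, l, u)
  "lusodorsota" → prefix "luso" already present; 7 new (d, o, r, s, o, t, a)
  "luvi" → prefix "luv" already present; 1 new (i)
  "lusoroka" → prefix "luso" already present; 4 new (r, o, k, a)
Total nodes = 6 + 12 + 5 + 3 + 6 + 4 + 7 + 1 + 4 = 48

48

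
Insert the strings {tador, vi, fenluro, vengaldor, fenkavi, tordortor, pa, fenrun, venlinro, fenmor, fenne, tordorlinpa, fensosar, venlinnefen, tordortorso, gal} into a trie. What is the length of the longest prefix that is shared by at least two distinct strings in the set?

9

Equivalently: take the maximum, over all pairs, of their longest common prefix length.
e.g. "tordortor" and "tordortorso" share the prefix "tordortor" of length 9; no pair shares a longer one.
Longest shared-prefix length: 9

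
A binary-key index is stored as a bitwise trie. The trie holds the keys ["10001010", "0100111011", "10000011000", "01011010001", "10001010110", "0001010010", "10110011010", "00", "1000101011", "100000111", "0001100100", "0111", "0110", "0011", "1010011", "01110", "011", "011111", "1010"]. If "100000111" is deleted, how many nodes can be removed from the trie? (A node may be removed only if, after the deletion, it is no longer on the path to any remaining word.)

1

Walk "100000111" from the leaf back toward the root, removing each node that no remaining word uses.
The suffix "1" (1 node) is used only by "100000111"; the node for "10000011" still has the child "0", so pruning stops there.
Nodes removed: 1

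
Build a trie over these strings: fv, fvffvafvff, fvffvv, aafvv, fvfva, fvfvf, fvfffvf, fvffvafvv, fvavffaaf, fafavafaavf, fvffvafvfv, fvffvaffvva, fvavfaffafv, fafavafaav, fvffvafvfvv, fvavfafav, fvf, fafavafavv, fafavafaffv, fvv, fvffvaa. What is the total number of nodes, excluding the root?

For each word, the new-node count is its length minus the longest prefix already in the trie:
  "fv" → 2 new (f, v)
  "fvffvafvff" → prefix "fv" already present; 8 new (f, f, v, a, f, v, f, f)
  "fvffvv" → prefix "fvffv" already present; 1 new (v)
  "aafvv" → 5 new (a, a, f, v, v)
  "fvfva" → prefix "fvf" already present; 2 new (v, a)
  "fvfvf" → prefix "fvfv" already present; 1 new (f)
  "fvfffvf" → prefix "fvff" already present; 3 new (f, v, f)
  "fvffvafvv" → prefix "fvffvafv" already present; 1 new (v)
  "fvavffaaf" → prefix "fv" already present; 7 new (a, v, f, f, a, a, f)
  "fafavafaavf" → prefix "f" already present; 10 new (a, f, a, v, a, f, a, a, v, f)
  "fvffvafvfv" → prefix "fvffvafvf" already present; 1 new (v)
  "fvffvaffvva" → prefix "fvffvaf" already present; 4 new (f, v, v, a)
  "fvavfaffafv" → prefix "fvavf" already present; 6 new (a, f, f, a, f, v)
  "fafavafaav" → prefix "fafavafaav" already present; 0 new (none)
  "fvffvafvfvv" → prefix "fvffvafvfv" already present; 1 new (v)
  "fvavfafav" → prefix "fvavfaf" already present; 2 new (a, v)
  "fvf" → prefix "fvf" already present; 0 new (none)
  "fafavafavv" → prefix "fafavafa" already present; 2 new (v, v)
  "fafavafaffv" → prefix "fafavafa" already present; 3 new (f, f, v)
  "fvv" → prefix "fv" already present; 1 new (v)
  "fvffvaa" → prefix "fvffva" already present; 1 new (a)
Total nodes = 2 + 8 + 1 + 5 + 2 + 1 + 3 + 1 + 7 + 10 + 1 + 4 + 6 + 0 + 1 + 2 + 0 + 2 + 3 + 1 + 1 = 61

61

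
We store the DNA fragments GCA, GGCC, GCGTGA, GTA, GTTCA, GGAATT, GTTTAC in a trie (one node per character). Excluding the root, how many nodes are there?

Count nodes per top-level branch (shared prefixes stored once):
  'G'-branch (GCA, GCGTGA, GGAATT, GGCC, GTA, GTTCA, GTTTAC): 22 nodes
Sum: 22

22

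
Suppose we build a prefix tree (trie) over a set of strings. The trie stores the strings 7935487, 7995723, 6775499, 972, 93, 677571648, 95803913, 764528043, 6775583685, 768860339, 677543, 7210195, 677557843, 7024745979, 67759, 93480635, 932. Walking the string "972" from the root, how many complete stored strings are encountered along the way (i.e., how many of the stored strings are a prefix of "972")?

Traverse "972" character by character; count nodes along the way that are marked as word ends.
Prefixes of the query that are stored words: "972"
Count: 1

1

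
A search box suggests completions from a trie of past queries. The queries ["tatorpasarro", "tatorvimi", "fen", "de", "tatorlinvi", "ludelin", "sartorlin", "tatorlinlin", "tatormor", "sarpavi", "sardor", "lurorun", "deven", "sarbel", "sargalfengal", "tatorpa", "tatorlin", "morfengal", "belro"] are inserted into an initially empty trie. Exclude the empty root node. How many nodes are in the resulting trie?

For each word, the new-node count is its length minus the longest prefix already in the trie:
  "tatorpasarro" → 12 new (t, a, t, o, r, p, a, s, a, r, r, o)
  "tatorvimi" → prefix "tator" already present; 4 new (v, i, m, i)
  "fen" → 3 new (f, e, n)
  "de" → 2 new (d, e)
  "tatorlinvi" → prefix "tator" already present; 5 new (l, i, n, v, i)
  "ludelin" → 7 new (l, u, d, e, l, i, n)
  "sartorlin" → 9 new (s, a, r, t, o, r, l, i, n)
  "tatorlinlin" → prefix "tatorlin" already present; 3 new (l, i, n)
  "tatormor" → prefix "tator" already present; 3 new (m, o, r)
  "sarpavi" → prefix "sar" already present; 4 new (p, a, v, i)
  "sardor" → prefix "sar" already present; 3 new (d, o, r)
  "lurorun" → prefix "lu" already present; 5 new (r, o, r, u, n)
  "deven" → prefix "de" already present; 3 new (v, e, n)
  "sarbel" → prefix "sar" already present; 3 new (b, e, l)
  "sargalfengal" → prefix "sar" already present; 9 new (g, a, l, f, e, n, g, a, l)
  "tatorpa" → prefix "tatorpa" already present; 0 new (none)
  "tatorlin" → prefix "tatorlin" already present; 0 new (none)
  "morfengal" → 9 new (m, o, r, f, e, n, g, a, l)
  "belro" → 5 new (b, e, l, r, o)
Total nodes = 12 + 4 + 3 + 2 + 5 + 7 + 9 + 3 + 3 + 4 + 3 + 5 + 3 + 3 + 9 + 0 + 0 + 9 + 5 = 89

89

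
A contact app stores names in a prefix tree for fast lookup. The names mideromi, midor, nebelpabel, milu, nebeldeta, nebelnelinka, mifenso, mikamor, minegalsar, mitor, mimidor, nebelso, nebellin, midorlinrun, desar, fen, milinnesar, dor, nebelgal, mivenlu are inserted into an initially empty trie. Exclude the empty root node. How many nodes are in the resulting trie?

95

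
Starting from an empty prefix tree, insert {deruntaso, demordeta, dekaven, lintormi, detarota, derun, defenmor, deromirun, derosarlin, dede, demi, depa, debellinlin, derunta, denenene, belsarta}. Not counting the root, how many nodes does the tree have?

Insert word by word; a character creates a node only if that edge doesn't already exist:
  "deruntaso" → 9 new (d, e, r, u, n, t, a, s, o)
  "demordeta" → prefix "de" already present; 7 new (m, o, r, d, e, t, a)
  "dekaven" → prefix "de" already present; 5 new (k, a, v, e, n)
  "lintormi" → 8 new (l, i, n, t, o, r, m, i)
  "detarota" → prefix "de" already present; 6 new (t, a, r, o, t, a)
  "derun" → prefix "derun" already present; 0 new (none)
  "defenmor" → prefix "de" already present; 6 new (f, e, n, m, o, r)
  "deromirun" → prefix "der" already present; 6 new (o, m, i, r, u, n)
  "derosarlin" → prefix "dero" already present; 6 new (s, a, r, l, i, n)
  "dede" → prefix "de" already present; 2 new (d, e)
  "demi" → prefix "dem" already present; 1 new (i)
  "depa" → prefix "de" already present; 2 new (p, a)
  "debellinlin" → prefix "de" already present; 9 new (b, e, l, l, i, n, l, i, n)
  "derunta" → prefix "derunta" already present; 0 new (none)
  "denenene" → prefix "de" already present; 6 new (n, e, n, e, n, e)
  "belsarta" → 8 new (b, e, l, s, a, r, t, a)
Total nodes = 9 + 7 + 5 + 8 + 6 + 0 + 6 + 6 + 6 + 2 + 1 + 2 + 9 + 0 + 6 + 8 = 81

81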